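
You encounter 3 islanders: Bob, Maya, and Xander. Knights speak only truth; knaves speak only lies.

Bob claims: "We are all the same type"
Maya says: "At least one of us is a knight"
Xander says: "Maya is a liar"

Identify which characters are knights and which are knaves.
Bob is a knave.
Maya is a knight.
Xander is a knave.

Verification:
- Bob (knave) says "We are all the same type" - this is FALSE (a lie) because Maya is a knight and Bob and Xander are knaves.
- Maya (knight) says "At least one of us is a knight" - this is TRUE because Maya is a knight.
- Xander (knave) says "Maya is a liar" - this is FALSE (a lie) because Maya is a knight.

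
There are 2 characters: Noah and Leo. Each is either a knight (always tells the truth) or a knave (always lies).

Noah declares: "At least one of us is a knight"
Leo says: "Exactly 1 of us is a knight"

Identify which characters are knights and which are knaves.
Noah is a knave.
Leo is a knave.

Verification:
- Noah (knave) says "At least one of us is a knight" - this is FALSE (a lie) because no one is a knight.
- Leo (knave) says "Exactly 1 of us is a knight" - this is FALSE (a lie) because there are 0 knights.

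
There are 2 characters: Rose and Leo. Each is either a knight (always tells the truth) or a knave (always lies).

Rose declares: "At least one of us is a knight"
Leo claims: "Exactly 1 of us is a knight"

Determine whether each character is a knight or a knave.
Rose is a knave.
Leo is a knave.

Verification:
- Rose (knave) says "At least one of us is a knight" - this is FALSE (a lie) because no one is a knight.
- Leo (knave) says "Exactly 1 of us is a knight" - this is FALSE (a lie) because there are 0 knights.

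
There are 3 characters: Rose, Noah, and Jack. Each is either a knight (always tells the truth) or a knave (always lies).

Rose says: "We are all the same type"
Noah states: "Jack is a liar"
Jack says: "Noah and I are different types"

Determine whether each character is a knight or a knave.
Rose is a knave.
Noah is a knave.
Jack is a knight.

Verification:
- Rose (knave) says "We are all the same type" - this is FALSE (a lie) because Jack is a knight and Rose and Noah are knaves.
- Noah (knave) says "Jack is a liar" - this is FALSE (a lie) because Jack is a knight.
- Jack (knight) says "Noah and I are different types" - this is TRUE because Jack is a knight and Noah is a knave.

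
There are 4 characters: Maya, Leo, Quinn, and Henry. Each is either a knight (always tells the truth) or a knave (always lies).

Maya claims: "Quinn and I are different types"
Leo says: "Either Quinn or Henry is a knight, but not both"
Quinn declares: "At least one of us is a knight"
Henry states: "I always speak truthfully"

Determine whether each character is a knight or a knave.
Maya is a knave.
Leo is a knave.
Quinn is a knave.
Henry is a knave.

Verification:
- Maya (knave) says "Quinn and I are different types" - this is FALSE (a lie) because Maya is a knave and Quinn is a knave.
- Leo (knave) says "Either Quinn or Henry is a knight, but not both" - this is FALSE (a lie) because Quinn is a knave and Henry is a knave.
- Quinn (knave) says "At least one of us is a knight" - this is FALSE (a lie) because no one is a knight.
- Henry (knave) says "I always speak truthfully" - this is FALSE (a lie) because Henry is a knave.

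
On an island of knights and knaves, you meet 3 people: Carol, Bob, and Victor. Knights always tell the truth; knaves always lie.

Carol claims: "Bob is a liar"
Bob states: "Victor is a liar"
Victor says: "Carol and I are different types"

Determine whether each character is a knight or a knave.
Carol is a knave.
Bob is a knight.
Victor is a knave.

Verification:
- Carol (knave) says "Bob is a liar" - this is FALSE (a lie) because Bob is a knight.
- Bob (knight) says "Victor is a liar" - this is TRUE because Victor is a knave.
- Victor (knave) says "Carol and I are different types" - this is FALSE (a lie) because Victor is a knave and Carol is a knave.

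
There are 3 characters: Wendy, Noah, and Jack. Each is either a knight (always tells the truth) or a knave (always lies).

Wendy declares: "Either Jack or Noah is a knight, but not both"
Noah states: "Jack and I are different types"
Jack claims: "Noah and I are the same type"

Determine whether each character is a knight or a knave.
Wendy is a knight.
Noah is a knight.
Jack is a knave.

Verification:
- Wendy (knight) says "Either Jack or Noah is a knight, but not both" - this is TRUE because Jack is a knave and Noah is a knight.
- Noah (knight) says "Jack and I are different types" - this is TRUE because Noah is a knight and Jack is a knave.
- Jack (knave) says "Noah and I are the same type" - this is FALSE (a lie) because Jack is a knave and Noah is a knight.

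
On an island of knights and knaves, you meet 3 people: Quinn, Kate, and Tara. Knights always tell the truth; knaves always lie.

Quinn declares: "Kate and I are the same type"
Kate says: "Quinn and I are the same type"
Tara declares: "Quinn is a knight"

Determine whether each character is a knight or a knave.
Quinn is a knight.
Kate is a knight.
Tara is a knight.

Verification:
- Quinn (knight) says "Kate and I are the same type" - this is TRUE because Quinn is a knight and Kate is a knight.
- Kate (knight) says "Quinn and I are the same type" - this is TRUE because Kate is a knight and Quinn is a knight.
- Tara (knight) says "Quinn is a knight" - this is TRUE because Quinn is a knight.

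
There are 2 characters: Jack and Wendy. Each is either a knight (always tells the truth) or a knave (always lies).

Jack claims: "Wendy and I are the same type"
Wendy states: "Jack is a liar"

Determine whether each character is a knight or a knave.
Jack is a knave.
Wendy is a knight.

Verification:
- Jack (knave) says "Wendy and I are the same type" - this is FALSE (a lie) because Jack is a knave and Wendy is a knight.
- Wendy (knight) says "Jack is a liar" - this is TRUE because Jack is a knave.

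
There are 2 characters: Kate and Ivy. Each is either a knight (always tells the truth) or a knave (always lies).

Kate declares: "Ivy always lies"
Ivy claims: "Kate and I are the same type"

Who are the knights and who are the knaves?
Kate is a knight.
Ivy is a knave.

Verification:
- Kate (knight) says "Ivy always lies" - this is TRUE because Ivy is a knave.
- Ivy (knave) says "Kate and I are the same type" - this is FALSE (a lie) because Ivy is a knave and Kate is a knight.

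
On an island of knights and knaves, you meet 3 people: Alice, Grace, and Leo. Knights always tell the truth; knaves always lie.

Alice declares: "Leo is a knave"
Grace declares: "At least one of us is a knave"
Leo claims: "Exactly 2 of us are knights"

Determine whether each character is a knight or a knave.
Alice is a knave.
Grace is a knight.
Leo is a knight.

Verification:
- Alice (knave) says "Leo is a knave" - this is FALSE (a lie) because Leo is a knight.
- Grace (knight) says "At least one of us is a knave" - this is TRUE because Alice is a knave.
- Leo (knight) says "Exactly 2 of us are knights" - this is TRUE because there are 2 knights.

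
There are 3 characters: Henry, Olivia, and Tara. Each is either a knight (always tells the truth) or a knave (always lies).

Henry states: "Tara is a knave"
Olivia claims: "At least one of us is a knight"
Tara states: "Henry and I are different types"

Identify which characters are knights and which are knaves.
Henry is a knave.
Olivia is a knight.
Tara is a knight.

Verification:
- Henry (knave) says "Tara is a knave" - this is FALSE (a lie) because Tara is a knight.
- Olivia (knight) says "At least one of us is a knight" - this is TRUE because Olivia and Tara are knights.
- Tara (knight) says "Henry and I are different types" - this is TRUE because Tara is a knight and Henry is a knave.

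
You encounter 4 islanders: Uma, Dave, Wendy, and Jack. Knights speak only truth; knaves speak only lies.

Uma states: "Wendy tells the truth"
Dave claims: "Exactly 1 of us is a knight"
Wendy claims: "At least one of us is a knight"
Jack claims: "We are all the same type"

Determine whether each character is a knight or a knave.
Uma is a knight.
Dave is a knave.
Wendy is a knight.
Jack is a knave.

Verification:
- Uma (knight) says "Wendy tells the truth" - this is TRUE because Wendy is a knight.
- Dave (knave) says "Exactly 1 of us is a knight" - this is FALSE (a lie) because there are 2 knights.
- Wendy (knight) says "At least one of us is a knight" - this is TRUE because Uma and Wendy are knights.
- Jack (knave) says "We are all the same type" - this is FALSE (a lie) because Uma and Wendy are knights and Dave and Jack are knaves.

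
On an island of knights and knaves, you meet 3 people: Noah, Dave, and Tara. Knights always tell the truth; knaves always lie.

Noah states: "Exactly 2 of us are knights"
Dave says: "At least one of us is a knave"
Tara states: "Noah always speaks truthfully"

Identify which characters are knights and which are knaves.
Noah is a knave.
Dave is a knight.
Tara is a knave.

Verification:
- Noah (knave) says "Exactly 2 of us are knights" - this is FALSE (a lie) because there are 1 knights.
- Dave (knight) says "At least one of us is a knave" - this is TRUE because Noah and Tara are knaves.
- Tara (knave) says "Noah always speaks truthfully" - this is FALSE (a lie) because Noah is a knave.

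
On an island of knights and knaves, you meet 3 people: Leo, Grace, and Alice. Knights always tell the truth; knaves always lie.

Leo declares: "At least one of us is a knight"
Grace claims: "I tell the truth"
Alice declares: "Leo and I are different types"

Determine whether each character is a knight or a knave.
Leo is a knave.
Grace is a knave.
Alice is a knave.

Verification:
- Leo (knave) says "At least one of us is a knight" - this is FALSE (a lie) because no one is a knight.
- Grace (knave) says "I tell the truth" - this is FALSE (a lie) because Grace is a knave.
- Alice (knave) says "Leo and I are different types" - this is FALSE (a lie) because Alice is a knave and Leo is a knave.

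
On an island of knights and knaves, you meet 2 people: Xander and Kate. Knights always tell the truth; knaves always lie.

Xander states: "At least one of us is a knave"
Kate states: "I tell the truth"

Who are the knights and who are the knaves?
Xander is a knight.
Kate is a knave.

Verification:
- Xander (knight) says "At least one of us is a knave" - this is TRUE because Kate is a knave.
- Kate (knave) says "I tell the truth" - this is FALSE (a lie) because Kate is a knave.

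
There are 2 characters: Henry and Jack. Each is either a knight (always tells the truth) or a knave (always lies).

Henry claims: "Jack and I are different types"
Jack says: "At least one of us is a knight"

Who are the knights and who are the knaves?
Henry is a knave.
Jack is a knave.

Verification:
- Henry (knave) says "Jack and I are different types" - this is FALSE (a lie) because Henry is a knave and Jack is a knave.
- Jack (knave) says "At least one of us is a knight" - this is FALSE (a lie) because no one is a knight.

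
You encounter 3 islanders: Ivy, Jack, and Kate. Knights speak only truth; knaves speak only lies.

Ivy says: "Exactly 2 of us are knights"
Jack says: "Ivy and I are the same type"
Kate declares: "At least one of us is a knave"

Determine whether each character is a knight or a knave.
Ivy is a knight.
Jack is a knave.
Kate is a knight.

Verification:
- Ivy (knight) says "Exactly 2 of us are knights" - this is TRUE because there are 2 knights.
- Jack (knave) says "Ivy and I are the same type" - this is FALSE (a lie) because Jack is a knave and Ivy is a knight.
- Kate (knight) says "At least one of us is a knave" - this is TRUE because Jack is a knave.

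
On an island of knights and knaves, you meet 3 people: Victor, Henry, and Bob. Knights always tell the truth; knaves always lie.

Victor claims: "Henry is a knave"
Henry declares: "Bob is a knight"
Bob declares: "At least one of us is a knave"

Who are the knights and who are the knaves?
Victor is a knave.
Henry is a knight.
Bob is a knight.

Verification:
- Victor (knave) says "Henry is a knave" - this is FALSE (a lie) because Henry is a knight.
- Henry (knight) says "Bob is a knight" - this is TRUE because Bob is a knight.
- Bob (knight) says "At least one of us is a knave" - this is TRUE because Victor is a knave.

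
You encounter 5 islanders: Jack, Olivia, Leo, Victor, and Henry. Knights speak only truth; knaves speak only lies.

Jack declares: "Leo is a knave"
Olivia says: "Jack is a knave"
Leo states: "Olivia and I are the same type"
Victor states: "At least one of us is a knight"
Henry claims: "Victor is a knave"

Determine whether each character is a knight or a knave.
Jack is a knave.
Olivia is a knight.
Leo is a knight.
Victor is a knight.
Henry is a knave.

Verification:
- Jack (knave) says "Leo is a knave" - this is FALSE (a lie) because Leo is a knight.
- Olivia (knight) says "Jack is a knave" - this is TRUE because Jack is a knave.
- Leo (knight) says "Olivia and I are the same type" - this is TRUE because Leo is a knight and Olivia is a knight.
- Victor (knight) says "At least one of us is a knight" - this is TRUE because Olivia, Leo, and Victor are knights.
- Henry (knave) says "Victor is a knave" - this is FALSE (a lie) because Victor is a knight.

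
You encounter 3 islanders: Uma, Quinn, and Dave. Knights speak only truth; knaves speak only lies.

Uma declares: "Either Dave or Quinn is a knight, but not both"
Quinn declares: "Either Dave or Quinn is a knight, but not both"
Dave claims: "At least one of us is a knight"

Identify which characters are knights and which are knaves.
Uma is a knave.
Quinn is a knave.
Dave is a knave.

Verification:
- Uma (knave) says "Either Dave or Quinn is a knight, but not both" - this is FALSE (a lie) because Dave is a knave and Quinn is a knave.
- Quinn (knave) says "Either Dave or Quinn is a knight, but not both" - this is FALSE (a lie) because Dave is a knave and Quinn is a knave.
- Dave (knave) says "At least one of us is a knight" - this is FALSE (a lie) because no one is a knight.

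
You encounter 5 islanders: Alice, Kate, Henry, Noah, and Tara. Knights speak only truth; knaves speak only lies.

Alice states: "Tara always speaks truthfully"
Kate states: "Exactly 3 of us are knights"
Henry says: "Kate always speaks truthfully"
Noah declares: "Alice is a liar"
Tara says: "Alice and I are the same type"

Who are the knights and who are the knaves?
Alice is a knight.
Kate is a knave.
Henry is a knave.
Noah is a knave.
Tara is a knight.

Verification:
- Alice (knight) says "Tara always speaks truthfully" - this is TRUE because Tara is a knight.
- Kate (knave) says "Exactly 3 of us are knights" - this is FALSE (a lie) because there are 2 knights.
- Henry (knave) says "Kate always speaks truthfully" - this is FALSE (a lie) because Kate is a knave.
- Noah (knave) says "Alice is a liar" - this is FALSE (a lie) because Alice is a knight.
- Tara (knight) says "Alice and I are the same type" - this is TRUE because Tara is a knight and Alice is a knight.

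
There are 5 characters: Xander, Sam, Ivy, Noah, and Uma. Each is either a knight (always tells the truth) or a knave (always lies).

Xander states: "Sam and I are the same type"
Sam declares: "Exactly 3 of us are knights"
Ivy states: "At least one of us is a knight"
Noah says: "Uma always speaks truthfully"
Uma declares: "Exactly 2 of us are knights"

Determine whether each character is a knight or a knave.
Xander is a knight.
Sam is a knight.
Ivy is a knight.
Noah is a knave.
Uma is a knave.

Verification:
- Xander (knight) says "Sam and I are the same type" - this is TRUE because Xander is a knight and Sam is a knight.
- Sam (knight) says "Exactly 3 of us are knights" - this is TRUE because there are 3 knights.
- Ivy (knight) says "At least one of us is a knight" - this is TRUE because Xander, Sam, and Ivy are knights.
- Noah (knave) says "Uma always speaks truthfully" - this is FALSE (a lie) because Uma is a knave.
- Uma (knave) says "Exactly 2 of us are knights" - this is FALSE (a lie) because there are 3 knights.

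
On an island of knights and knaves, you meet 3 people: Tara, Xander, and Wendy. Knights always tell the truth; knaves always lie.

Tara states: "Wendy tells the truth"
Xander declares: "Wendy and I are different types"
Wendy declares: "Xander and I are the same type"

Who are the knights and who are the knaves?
Tara is a knave.
Xander is a knight.
Wendy is a knave.

Verification:
- Tara (knave) says "Wendy tells the truth" - this is FALSE (a lie) because Wendy is a knave.
- Xander (knight) says "Wendy and I are different types" - this is TRUE because Xander is a knight and Wendy is a knave.
- Wendy (knave) says "Xander and I are the same type" - this is FALSE (a lie) because Wendy is a knave and Xander is a knight.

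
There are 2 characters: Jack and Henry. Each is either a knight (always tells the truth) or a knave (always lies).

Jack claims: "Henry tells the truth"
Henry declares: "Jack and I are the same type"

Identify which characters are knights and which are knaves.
Jack is a knight.
Henry is a knight.

Verification:
- Jack (knight) says "Henry tells the truth" - this is TRUE because Henry is a knight.
- Henry (knight) says "Jack and I are the same type" - this is TRUE because Henry is a knight and Jack is a knight.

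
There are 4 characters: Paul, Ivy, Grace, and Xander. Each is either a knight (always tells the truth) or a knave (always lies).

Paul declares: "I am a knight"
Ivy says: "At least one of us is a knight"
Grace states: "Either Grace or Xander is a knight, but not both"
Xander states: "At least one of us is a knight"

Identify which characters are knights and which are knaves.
Paul is a knave.
Ivy is a knave.
Grace is a knave.
Xander is a knave.

Verification:
- Paul (knave) says "I am a knight" - this is FALSE (a lie) because Paul is a knave.
- Ivy (knave) says "At least one of us is a knight" - this is FALSE (a lie) because no one is a knight.
- Grace (knave) says "Either Grace or Xander is a knight, but not both" - this is FALSE (a lie) because Grace is a knave and Xander is a knave.
- Xander (knave) says "At least one of us is a knight" - this is FALSE (a lie) because no one is a knight.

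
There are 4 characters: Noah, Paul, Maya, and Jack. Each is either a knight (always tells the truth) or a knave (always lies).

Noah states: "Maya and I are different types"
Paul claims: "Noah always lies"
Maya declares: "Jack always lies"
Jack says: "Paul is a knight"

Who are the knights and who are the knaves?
Noah is a knave.
Paul is a knight.
Maya is a knave.
Jack is a knight.

Verification:
- Noah (knave) says "Maya and I are different types" - this is FALSE (a lie) because Noah is a knave and Maya is a knave.
- Paul (knight) says "Noah always lies" - this is TRUE because Noah is a knave.
- Maya (knave) says "Jack always lies" - this is FALSE (a lie) because Jack is a knight.
- Jack (knight) says "Paul is a knight" - this is TRUE because Paul is a knight.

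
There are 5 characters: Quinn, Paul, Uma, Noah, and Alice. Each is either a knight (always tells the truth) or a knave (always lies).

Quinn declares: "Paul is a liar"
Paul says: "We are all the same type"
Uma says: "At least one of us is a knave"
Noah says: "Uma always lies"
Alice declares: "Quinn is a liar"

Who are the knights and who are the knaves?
Quinn is a knight.
Paul is a knave.
Uma is a knight.
Noah is a knave.
Alice is a knave.

Verification:
- Quinn (knight) says "Paul is a liar" - this is TRUE because Paul is a knave.
- Paul (knave) says "We are all the same type" - this is FALSE (a lie) because Quinn and Uma are knights and Paul, Noah, and Alice are knaves.
- Uma (knight) says "At least one of us is a knave" - this is TRUE because Paul, Noah, and Alice are knaves.
- Noah (knave) says "Uma always lies" - this is FALSE (a lie) because Uma is a knight.
- Alice (knave) says "Quinn is a liar" - this is FALSE (a lie) because Quinn is a knight.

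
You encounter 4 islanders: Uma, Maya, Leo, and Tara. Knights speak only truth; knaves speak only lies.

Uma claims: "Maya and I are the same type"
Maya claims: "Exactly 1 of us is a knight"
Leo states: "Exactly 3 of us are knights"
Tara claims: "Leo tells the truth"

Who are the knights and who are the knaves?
Uma is a knave.
Maya is a knight.
Leo is a knave.
Tara is a knave.

Verification:
- Uma (knave) says "Maya and I are the same type" - this is FALSE (a lie) because Uma is a knave and Maya is a knight.
- Maya (knight) says "Exactly 1 of us is a knight" - this is TRUE because there are 1 knights.
- Leo (knave) says "Exactly 3 of us are knights" - this is FALSE (a lie) because there are 1 knights.
- Tara (knave) says "Leo tells the truth" - this is FALSE (a lie) because Leo is a knave.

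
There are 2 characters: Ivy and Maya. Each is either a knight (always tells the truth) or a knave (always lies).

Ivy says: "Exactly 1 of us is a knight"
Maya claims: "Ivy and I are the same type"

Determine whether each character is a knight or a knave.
Ivy is a knight.
Maya is a knave.

Verification:
- Ivy (knight) says "Exactly 1 of us is a knight" - this is TRUE because there are 1 knights.
- Maya (knave) says "Ivy and I are the same type" - this is FALSE (a lie) because Maya is a knave and Ivy is a knight.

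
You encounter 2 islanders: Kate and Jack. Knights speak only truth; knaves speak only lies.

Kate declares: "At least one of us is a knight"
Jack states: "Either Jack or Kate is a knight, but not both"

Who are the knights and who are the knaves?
Kate is a knave.
Jack is a knave.

Verification:
- Kate (knave) says "At least one of us is a knight" - this is FALSE (a lie) because no one is a knight.
- Jack (knave) says "Either Jack or Kate is a knight, but not both" - this is FALSE (a lie) because Jack is a knave and Kate is a knave.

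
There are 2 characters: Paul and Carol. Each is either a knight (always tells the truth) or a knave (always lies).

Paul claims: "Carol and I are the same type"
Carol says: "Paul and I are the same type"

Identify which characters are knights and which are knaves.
Paul is a knight.
Carol is a knight.

Verification:
- Paul (knight) says "Carol and I are the same type" - this is TRUE because Paul is a knight and Carol is a knight.
- Carol (knight) says "Paul and I are the same type" - this is TRUE because Carol is a knight and Paul is a knight.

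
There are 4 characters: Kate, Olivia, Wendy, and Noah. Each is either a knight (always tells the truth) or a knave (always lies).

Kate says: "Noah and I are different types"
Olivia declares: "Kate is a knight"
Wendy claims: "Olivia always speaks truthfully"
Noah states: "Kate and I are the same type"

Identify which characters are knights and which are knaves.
Kate is a knight.
Olivia is a knight.
Wendy is a knight.
Noah is a knave.

Verification:
- Kate (knight) says "Noah and I are different types" - this is TRUE because Kate is a knight and Noah is a knave.
- Olivia (knight) says "Kate is a knight" - this is TRUE because Kate is a knight.
- Wendy (knight) says "Olivia always speaks truthfully" - this is TRUE because Olivia is a knight.
- Noah (knave) says "Kate and I are the same type" - this is FALSE (a lie) because Noah is a knave and Kate is a knight.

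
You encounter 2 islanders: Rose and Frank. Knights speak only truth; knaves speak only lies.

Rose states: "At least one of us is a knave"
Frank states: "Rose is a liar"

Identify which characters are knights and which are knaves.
Rose is a knight.
Frank is a knave.

Verification:
- Rose (knight) says "At least one of us is a knave" - this is TRUE because Frank is a knave.
- Frank (knave) says "Rose is a liar" - this is FALSE (a lie) because Rose is a knight.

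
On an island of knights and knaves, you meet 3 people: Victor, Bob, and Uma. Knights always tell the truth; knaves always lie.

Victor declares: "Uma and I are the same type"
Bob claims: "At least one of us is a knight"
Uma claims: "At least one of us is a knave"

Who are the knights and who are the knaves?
Victor is a knave.
Bob is a knight.
Uma is a knight.

Verification:
- Victor (knave) says "Uma and I are the same type" - this is FALSE (a lie) because Victor is a knave and Uma is a knight.
- Bob (knight) says "At least one of us is a knight" - this is TRUE because Bob and Uma are knights.
- Uma (knight) says "At least one of us is a knave" - this is TRUE because Victor is a knave.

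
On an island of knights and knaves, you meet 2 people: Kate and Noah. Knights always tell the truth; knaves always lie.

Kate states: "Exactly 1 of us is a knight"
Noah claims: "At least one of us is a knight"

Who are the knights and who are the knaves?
Kate is a knave.
Noah is a knave.

Verification:
- Kate (knave) says "Exactly 1 of us is a knight" - this is FALSE (a lie) because there are 0 knights.
- Noah (knave) says "At least one of us is a knight" - this is FALSE (a lie) because no one is a knight.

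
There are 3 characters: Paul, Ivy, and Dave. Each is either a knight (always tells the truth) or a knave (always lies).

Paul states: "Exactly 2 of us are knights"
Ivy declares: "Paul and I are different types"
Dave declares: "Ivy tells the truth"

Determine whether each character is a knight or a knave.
Paul is a knave.
Ivy is a knave.
Dave is a knave.

Verification:
- Paul (knave) says "Exactly 2 of us are knights" - this is FALSE (a lie) because there are 0 knights.
- Ivy (knave) says "Paul and I are different types" - this is FALSE (a lie) because Ivy is a knave and Paul is a knave.
- Dave (knave) says "Ivy tells the truth" - this is FALSE (a lie) because Ivy is a knave.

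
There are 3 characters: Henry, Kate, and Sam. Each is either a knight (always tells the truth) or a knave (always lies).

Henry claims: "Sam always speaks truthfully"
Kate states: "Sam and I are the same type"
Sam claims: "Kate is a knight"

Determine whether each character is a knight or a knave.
Henry is a knight.
Kate is a knight.
Sam is a knight.

Verification:
- Henry (knight) says "Sam always speaks truthfully" - this is TRUE because Sam is a knight.
- Kate (knight) says "Sam and I are the same type" - this is TRUE because Kate is a knight and Sam is a knight.
- Sam (knight) says "Kate is a knight" - this is TRUE because Kate is a knight.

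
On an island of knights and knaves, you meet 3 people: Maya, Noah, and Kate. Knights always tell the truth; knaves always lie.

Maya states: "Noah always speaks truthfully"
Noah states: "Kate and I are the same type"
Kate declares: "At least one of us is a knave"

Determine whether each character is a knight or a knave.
Maya is a knave.
Noah is a knave.
Kate is a knight.

Verification:
- Maya (knave) says "Noah always speaks truthfully" - this is FALSE (a lie) because Noah is a knave.
- Noah (knave) says "Kate and I are the same type" - this is FALSE (a lie) because Noah is a knave and Kate is a knight.
- Kate (knight) says "At least one of us is a knave" - this is TRUE because Maya and Noah are knaves.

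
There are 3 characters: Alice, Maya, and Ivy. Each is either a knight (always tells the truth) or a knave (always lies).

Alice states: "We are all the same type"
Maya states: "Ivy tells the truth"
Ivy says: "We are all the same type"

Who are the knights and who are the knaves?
Alice is a knight.
Maya is a knight.
Ivy is a knight.

Verification:
- Alice (knight) says "We are all the same type" - this is TRUE because Alice, Maya, and Ivy are knights.
- Maya (knight) says "Ivy tells the truth" - this is TRUE because Ivy is a knight.
- Ivy (knight) says "We are all the same type" - this is TRUE because Alice, Maya, and Ivy are knights.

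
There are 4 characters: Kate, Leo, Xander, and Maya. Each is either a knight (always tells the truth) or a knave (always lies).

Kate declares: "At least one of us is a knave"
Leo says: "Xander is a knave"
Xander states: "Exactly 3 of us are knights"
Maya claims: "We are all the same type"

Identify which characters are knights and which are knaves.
Kate is a knight.
Leo is a knight.
Xander is a knave.
Maya is a knave.

Verification:
- Kate (knight) says "At least one of us is a knave" - this is TRUE because Xander and Maya are knaves.
- Leo (knight) says "Xander is a knave" - this is TRUE because Xander is a knave.
- Xander (knave) says "Exactly 3 of us are knights" - this is FALSE (a lie) because there are 2 knights.
- Maya (knave) says "We are all the same type" - this is FALSE (a lie) because Kate and Leo are knights and Xander and Maya are knaves.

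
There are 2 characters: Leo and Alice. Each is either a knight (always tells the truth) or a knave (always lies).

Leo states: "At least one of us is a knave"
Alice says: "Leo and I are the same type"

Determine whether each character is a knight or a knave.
Leo is a knight.
Alice is a knave.

Verification:
- Leo (knight) says "At least one of us is a knave" - this is TRUE because Alice is a knave.
- Alice (knave) says "Leo and I are the same type" - this is FALSE (a lie) because Alice is a knave and Leo is a knight.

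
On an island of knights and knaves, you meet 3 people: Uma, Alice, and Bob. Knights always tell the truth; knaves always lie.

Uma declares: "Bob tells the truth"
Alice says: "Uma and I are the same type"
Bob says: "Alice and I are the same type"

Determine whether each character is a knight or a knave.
Uma is a knight.
Alice is a knight.
Bob is a knight.

Verification:
- Uma (knight) says "Bob tells the truth" - this is TRUE because Bob is a knight.
- Alice (knight) says "Uma and I are the same type" - this is TRUE because Alice is a knight and Uma is a knight.
- Bob (knight) says "Alice and I are the same type" - this is TRUE because Bob is a knight and Alice is a knight.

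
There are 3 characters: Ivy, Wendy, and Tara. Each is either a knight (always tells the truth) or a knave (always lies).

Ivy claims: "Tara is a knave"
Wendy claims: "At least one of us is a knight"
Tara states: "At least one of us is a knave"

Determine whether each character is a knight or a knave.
Ivy is a knave.
Wendy is a knight.
Tara is a knight.

Verification:
- Ivy (knave) says "Tara is a knave" - this is FALSE (a lie) because Tara is a knight.
- Wendy (knight) says "At least one of us is a knight" - this is TRUE because Wendy and Tara are knights.
- Tara (knight) says "At least one of us is a knave" - this is TRUE because Ivy is a knave.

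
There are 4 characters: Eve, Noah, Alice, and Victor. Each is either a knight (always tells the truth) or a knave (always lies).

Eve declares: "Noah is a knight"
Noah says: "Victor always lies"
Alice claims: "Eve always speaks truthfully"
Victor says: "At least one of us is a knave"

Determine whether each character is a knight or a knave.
Eve is a knave.
Noah is a knave.
Alice is a knave.
Victor is a knight.

Verification:
- Eve (knave) says "Noah is a knight" - this is FALSE (a lie) because Noah is a knave.
- Noah (knave) says "Victor always lies" - this is FALSE (a lie) because Victor is a knight.
- Alice (knave) says "Eve always speaks truthfully" - this is FALSE (a lie) because Eve is a knave.
- Victor (knight) says "At least one of us is a knave" - this is TRUE because Eve, Noah, and Alice are knaves.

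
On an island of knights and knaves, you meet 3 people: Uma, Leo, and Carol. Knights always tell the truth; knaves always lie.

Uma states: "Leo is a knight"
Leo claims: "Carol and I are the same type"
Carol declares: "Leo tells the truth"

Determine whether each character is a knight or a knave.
Uma is a knight.
Leo is a knight.
Carol is a knight.

Verification:
- Uma (knight) says "Leo is a knight" - this is TRUE because Leo is a knight.
- Leo (knight) says "Carol and I are the same type" - this is TRUE because Leo is a knight and Carol is a knight.
- Carol (knight) says "Leo tells the truth" - this is TRUE because Leo is a knight.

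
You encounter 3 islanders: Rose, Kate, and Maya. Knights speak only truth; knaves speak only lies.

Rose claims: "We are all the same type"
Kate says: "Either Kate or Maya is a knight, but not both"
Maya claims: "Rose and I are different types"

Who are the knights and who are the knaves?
Rose is a knave.
Kate is a knight.
Maya is a knave.

Verification:
- Rose (knave) says "We are all the same type" - this is FALSE (a lie) because Kate is a knight and Rose and Maya are knaves.
- Kate (knight) says "Either Kate or Maya is a knight, but not both" - this is TRUE because Kate is a knight and Maya is a knave.
- Maya (knave) says "Rose and I are different types" - this is FALSE (a lie) because Maya is a knave and Rose is a knave.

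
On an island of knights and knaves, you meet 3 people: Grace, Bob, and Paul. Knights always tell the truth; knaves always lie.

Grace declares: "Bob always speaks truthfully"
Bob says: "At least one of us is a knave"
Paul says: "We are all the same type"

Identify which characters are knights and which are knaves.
Grace is a knight.
Bob is a knight.
Paul is a knave.

Verification:
- Grace (knight) says "Bob always speaks truthfully" - this is TRUE because Bob is a knight.
- Bob (knight) says "At least one of us is a knave" - this is TRUE because Paul is a knave.
- Paul (knave) says "We are all the same type" - this is FALSE (a lie) because Grace and Bob are knights and Paul is a knave.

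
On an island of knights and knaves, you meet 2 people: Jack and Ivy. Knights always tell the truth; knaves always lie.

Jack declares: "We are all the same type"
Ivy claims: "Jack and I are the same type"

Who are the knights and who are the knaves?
Jack is a knight.
Ivy is a knight.

Verification:
- Jack (knight) says "We are all the same type" - this is TRUE because Jack and Ivy are knights.
- Ivy (knight) says "Jack and I are the same type" - this is TRUE because Ivy is a knight and Jack is a knight.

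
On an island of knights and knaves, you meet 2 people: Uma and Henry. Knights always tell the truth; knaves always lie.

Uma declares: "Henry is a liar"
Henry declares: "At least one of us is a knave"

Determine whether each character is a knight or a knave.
Uma is a knave.
Henry is a knight.

Verification:
- Uma (knave) says "Henry is a liar" - this is FALSE (a lie) because Henry is a knight.
- Henry (knight) says "At least one of us is a knave" - this is TRUE because Uma is a knave.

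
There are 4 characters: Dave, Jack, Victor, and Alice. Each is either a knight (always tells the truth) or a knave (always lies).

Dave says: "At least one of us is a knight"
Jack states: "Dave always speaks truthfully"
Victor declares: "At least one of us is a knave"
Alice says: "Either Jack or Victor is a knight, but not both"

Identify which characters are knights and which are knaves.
Dave is a knight.
Jack is a knight.
Victor is a knight.
Alice is a knave.

Verification:
- Dave (knight) says "At least one of us is a knight" - this is TRUE because Dave, Jack, and Victor are knights.
- Jack (knight) says "Dave always speaks truthfully" - this is TRUE because Dave is a knight.
- Victor (knight) says "At least one of us is a knave" - this is TRUE because Alice is a knave.
- Alice (knave) says "Either Jack or Victor is a knight, but not both" - this is FALSE (a lie) because Jack is a knight and Victor is a knight.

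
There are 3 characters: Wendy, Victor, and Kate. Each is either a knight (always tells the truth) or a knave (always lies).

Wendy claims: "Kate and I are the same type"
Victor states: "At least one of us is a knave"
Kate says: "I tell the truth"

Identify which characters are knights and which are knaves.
Wendy is a knave.
Victor is a knight.
Kate is a knight.

Verification:
- Wendy (knave) says "Kate and I are the same type" - this is FALSE (a lie) because Wendy is a knave and Kate is a knight.
- Victor (knight) says "At least one of us is a knave" - this is TRUE because Wendy is a knave.
- Kate (knight) says "I tell the truth" - this is TRUE because Kate is a knight.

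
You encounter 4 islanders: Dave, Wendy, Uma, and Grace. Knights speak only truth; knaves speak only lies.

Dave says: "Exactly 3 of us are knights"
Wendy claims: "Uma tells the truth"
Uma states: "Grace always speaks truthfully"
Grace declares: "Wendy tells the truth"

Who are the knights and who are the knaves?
Dave is a knave.
Wendy is a knave.
Uma is a knave.
Grace is a knave.

Verification:
- Dave (knave) says "Exactly 3 of us are knights" - this is FALSE (a lie) because there are 0 knights.
- Wendy (knave) says "Uma tells the truth" - this is FALSE (a lie) because Uma is a knave.
- Uma (knave) says "Grace always speaks truthfully" - this is FALSE (a lie) because Grace is a knave.
- Grace (knave) says "Wendy tells the truth" - this is FALSE (a lie) because Wendy is a knave.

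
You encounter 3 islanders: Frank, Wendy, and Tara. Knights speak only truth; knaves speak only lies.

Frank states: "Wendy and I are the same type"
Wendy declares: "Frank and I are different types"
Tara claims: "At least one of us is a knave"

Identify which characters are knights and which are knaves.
Frank is a knave.
Wendy is a knight.
Tara is a knight.

Verification:
- Frank (knave) says "Wendy and I are the same type" - this is FALSE (a lie) because Frank is a knave and Wendy is a knight.
- Wendy (knight) says "Frank and I are different types" - this is TRUE because Wendy is a knight and Frank is a knave.
- Tara (knight) says "At least one of us is a knave" - this is TRUE because Frank is a knave.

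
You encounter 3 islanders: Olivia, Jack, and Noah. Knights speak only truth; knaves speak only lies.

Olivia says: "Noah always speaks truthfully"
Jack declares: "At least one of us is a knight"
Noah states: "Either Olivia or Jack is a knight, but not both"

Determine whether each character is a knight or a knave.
Olivia is a knave.
Jack is a knave.
Noah is a knave.

Verification:
- Olivia (knave) says "Noah always speaks truthfully" - this is FALSE (a lie) because Noah is a knave.
- Jack (knave) says "At least one of us is a knight" - this is FALSE (a lie) because no one is a knight.
- Noah (knave) says "Either Olivia or Jack is a knight, but not both" - this is FALSE (a lie) because Olivia is a knave and Jack is a knave.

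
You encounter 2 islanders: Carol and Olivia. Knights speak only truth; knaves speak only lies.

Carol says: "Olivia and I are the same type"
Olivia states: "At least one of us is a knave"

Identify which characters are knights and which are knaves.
Carol is a knave.
Olivia is a knight.

Verification:
- Carol (knave) says "Olivia and I are the same type" - this is FALSE (a lie) because Carol is a knave and Olivia is a knight.
- Olivia (knight) says "At least one of us is a knave" - this is TRUE because Carol is a knave.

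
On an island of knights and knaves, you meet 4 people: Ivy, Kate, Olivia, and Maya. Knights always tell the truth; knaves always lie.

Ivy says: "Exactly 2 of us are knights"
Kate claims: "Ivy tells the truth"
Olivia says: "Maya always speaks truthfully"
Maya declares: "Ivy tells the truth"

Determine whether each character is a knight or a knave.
Ivy is a knave.
Kate is a knave.
Olivia is a knave.
Maya is a knave.

Verification:
- Ivy (knave) says "Exactly 2 of us are knights" - this is FALSE (a lie) because there are 0 knights.
- Kate (knave) says "Ivy tells the truth" - this is FALSE (a lie) because Ivy is a knave.
- Olivia (knave) says "Maya always speaks truthfully" - this is FALSE (a lie) because Maya is a knave.
- Maya (knave) says "Ivy tells the truth" - this is FALSE (a lie) because Ivy is a knave.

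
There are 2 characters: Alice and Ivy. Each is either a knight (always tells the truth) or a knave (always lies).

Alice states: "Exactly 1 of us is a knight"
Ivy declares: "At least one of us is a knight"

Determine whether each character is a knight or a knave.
Alice is a knave.
Ivy is a knave.

Verification:
- Alice (knave) says "Exactly 1 of us is a knight" - this is FALSE (a lie) because there are 0 knights.
- Ivy (knave) says "At least one of us is a knight" - this is FALSE (a lie) because no one is a knight.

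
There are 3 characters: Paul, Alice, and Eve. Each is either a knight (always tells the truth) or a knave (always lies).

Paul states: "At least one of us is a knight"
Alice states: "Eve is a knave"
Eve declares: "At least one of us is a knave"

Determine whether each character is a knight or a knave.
Paul is a knight.
Alice is a knave.
Eve is a knight.

Verification:
- Paul (knight) says "At least one of us is a knight" - this is TRUE because Paul and Eve are knights.
- Alice (knave) says "Eve is a knave" - this is FALSE (a lie) because Eve is a knight.
- Eve (knight) says "At least one of us is a knave" - this is TRUE because Alice is a knave.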